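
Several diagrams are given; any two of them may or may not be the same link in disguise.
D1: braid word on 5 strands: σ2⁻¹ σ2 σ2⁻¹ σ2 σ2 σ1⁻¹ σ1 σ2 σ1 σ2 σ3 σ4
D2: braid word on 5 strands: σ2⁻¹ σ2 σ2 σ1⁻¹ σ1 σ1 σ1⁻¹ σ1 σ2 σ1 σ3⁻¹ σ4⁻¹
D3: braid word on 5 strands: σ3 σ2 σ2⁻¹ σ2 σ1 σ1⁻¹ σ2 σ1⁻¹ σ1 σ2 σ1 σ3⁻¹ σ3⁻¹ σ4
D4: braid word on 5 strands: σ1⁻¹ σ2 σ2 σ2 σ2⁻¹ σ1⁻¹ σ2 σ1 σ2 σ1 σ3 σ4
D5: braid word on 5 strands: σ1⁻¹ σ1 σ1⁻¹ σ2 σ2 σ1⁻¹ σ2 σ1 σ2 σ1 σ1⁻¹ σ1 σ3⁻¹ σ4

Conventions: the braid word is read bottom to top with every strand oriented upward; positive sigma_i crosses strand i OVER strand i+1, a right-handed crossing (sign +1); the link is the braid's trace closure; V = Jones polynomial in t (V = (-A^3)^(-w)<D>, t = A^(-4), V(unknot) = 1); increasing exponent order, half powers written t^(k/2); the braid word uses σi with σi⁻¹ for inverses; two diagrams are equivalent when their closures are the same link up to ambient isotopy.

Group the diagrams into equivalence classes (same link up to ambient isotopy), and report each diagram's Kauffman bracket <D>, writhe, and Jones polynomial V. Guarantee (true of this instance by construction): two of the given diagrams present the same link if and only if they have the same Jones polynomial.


equivalence classes: {D1, D2, D3, D4, D5}
D1 (bracket -A^2 + A^6 + A^14; 12 crossings at w = +6): V = t + t^3 - t^4
V(D2) = t + t^3 - t^4  (w +2, c 12, <D> = -A^-10 + A^-6 + A^2)
V(D3) = t + t^3 - t^4  (w +4, c 14, <D> = -A^-4 + 1 + A^8)
V(D4) = t + t^3 - t^4  (w +6, c 12, <D> = -A^2 + A^6 + A^14)
D5 (bracket -A^-4 + 1 + A^8; 14 crossings at w = +4): V = t + t^3 - t^4
key observation: all 5 diagrams share one V(t), hence one class


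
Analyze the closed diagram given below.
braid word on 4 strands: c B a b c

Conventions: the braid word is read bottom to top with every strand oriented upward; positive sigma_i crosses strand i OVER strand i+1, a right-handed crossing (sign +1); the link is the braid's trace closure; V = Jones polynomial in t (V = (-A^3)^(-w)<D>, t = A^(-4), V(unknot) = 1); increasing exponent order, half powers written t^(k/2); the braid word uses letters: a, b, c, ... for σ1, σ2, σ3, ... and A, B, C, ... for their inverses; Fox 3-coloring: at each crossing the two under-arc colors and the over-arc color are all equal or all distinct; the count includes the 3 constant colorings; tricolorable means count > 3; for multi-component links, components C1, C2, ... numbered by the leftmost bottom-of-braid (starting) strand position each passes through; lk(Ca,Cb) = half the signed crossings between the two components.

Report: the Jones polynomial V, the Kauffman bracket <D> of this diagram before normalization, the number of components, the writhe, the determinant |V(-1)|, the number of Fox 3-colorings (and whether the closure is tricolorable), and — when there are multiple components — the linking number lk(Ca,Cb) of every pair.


V = 1 + t + t^2 + t^3
<D> = -A^-3 - A - A^5 - A^9 (w = +3)
3 components over 5 crossings, w = +3
lk(C1,C2): 0
lk(C1,C3) = +1
linking number lk(C2,C3) = 0
9 Fox colorings among 3^5, |V(-1)| = 0: tricolorable
why: the span of V is 3, within the link bound 5 + 3 - 1


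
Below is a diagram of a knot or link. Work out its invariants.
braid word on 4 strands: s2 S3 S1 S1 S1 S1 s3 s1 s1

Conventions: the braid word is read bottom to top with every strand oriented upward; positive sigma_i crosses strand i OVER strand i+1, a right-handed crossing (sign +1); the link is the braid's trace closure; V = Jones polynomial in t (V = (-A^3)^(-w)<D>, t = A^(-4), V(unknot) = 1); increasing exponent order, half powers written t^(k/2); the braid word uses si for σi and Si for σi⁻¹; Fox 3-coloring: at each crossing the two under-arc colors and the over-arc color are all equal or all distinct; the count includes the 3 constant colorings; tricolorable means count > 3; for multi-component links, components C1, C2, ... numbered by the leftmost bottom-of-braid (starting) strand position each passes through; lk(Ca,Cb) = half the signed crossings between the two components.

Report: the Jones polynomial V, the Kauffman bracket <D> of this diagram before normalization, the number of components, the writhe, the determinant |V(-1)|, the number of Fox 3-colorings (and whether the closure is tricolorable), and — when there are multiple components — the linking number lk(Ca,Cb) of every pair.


V(t) = t^-3 + t^-2 + t^-1 + 1
bracket: -A^-3 - A - A^5 - A^9, w = -1
3 components, writhe -1, over 9 crossings
lk(C1,C2) = -1
linking number lk(C1,C3) = 0
lk(C2,C3): 0
det 0, colorings 9 of 3^10 — tricolorable
observation: the span of V is 3, within the link bound 9 + 3 - 1


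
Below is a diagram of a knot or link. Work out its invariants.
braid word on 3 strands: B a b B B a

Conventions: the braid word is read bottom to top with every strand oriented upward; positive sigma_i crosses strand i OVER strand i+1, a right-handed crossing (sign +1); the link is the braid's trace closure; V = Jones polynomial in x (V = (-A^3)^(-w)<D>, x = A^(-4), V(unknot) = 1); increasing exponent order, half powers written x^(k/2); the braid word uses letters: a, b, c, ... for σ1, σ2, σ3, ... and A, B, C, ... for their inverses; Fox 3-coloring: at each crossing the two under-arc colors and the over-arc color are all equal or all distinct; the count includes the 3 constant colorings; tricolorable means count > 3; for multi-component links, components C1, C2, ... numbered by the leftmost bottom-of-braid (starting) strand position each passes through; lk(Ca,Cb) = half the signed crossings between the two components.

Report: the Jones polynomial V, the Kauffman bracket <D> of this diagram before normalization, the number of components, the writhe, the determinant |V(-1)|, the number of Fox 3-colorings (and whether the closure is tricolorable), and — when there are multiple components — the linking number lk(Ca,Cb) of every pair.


Jones polynomial: V(x) = x^-2 - x^-1 + 1 - x + x^2
<D> = A^-8 - A^-4 + 1 - A^4 + A^8; writhe 0
components 1, writhe 0 (6 crossings)
3-colorings: 3 of 3^6, det 5 — not tricolorable
note: det 5 = |V(-1)|; not divisible by 3, so not tricolorable


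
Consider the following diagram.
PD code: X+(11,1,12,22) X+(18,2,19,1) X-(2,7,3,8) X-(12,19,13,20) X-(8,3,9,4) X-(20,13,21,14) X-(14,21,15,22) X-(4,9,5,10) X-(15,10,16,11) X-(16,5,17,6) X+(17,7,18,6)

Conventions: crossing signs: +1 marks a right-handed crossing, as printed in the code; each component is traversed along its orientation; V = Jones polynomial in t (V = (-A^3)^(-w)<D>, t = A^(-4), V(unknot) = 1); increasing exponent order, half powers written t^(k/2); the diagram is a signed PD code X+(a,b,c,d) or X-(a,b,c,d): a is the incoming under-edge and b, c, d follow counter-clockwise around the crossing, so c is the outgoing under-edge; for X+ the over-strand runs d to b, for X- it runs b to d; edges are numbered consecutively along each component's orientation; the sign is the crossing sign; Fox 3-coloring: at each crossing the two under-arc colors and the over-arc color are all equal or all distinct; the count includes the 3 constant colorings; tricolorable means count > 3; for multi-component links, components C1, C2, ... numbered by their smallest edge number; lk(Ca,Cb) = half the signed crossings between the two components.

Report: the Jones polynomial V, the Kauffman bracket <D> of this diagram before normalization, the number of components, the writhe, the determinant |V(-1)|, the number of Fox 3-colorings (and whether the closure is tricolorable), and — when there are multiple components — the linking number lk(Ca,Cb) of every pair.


V(t) = t^-8 - 2t^-7 + t^-6 - 2t^-5 + 2t^-4 + t^-2
bracket: -A^-7 - 2A + 2A^5 - A^9 + 2A^13 - A^17, w = -5
1 component, writhe -5, over 11 crossings
det 9, colorings 27 of 3^11 — tricolorable
observation: det 9 = |V(-1)|; divisible by 3, so tricolorable


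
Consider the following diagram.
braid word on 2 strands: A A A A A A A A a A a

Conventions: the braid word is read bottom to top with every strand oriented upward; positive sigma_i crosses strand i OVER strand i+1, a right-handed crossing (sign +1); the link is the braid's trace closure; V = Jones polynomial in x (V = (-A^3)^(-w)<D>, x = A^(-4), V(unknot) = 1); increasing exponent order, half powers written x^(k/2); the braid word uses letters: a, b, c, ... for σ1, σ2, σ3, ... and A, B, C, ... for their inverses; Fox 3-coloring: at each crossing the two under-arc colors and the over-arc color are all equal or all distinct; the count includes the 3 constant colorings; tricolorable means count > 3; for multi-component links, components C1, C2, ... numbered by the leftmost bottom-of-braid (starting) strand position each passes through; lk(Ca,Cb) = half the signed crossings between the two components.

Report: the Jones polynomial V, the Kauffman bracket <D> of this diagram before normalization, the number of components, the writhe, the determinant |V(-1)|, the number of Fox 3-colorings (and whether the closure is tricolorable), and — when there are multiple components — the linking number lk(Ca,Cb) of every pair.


V(x) = -x^-10 + x^-9 - x^-8 + x^-7 - x^-6 + x^-5 + x^-3
bracket: -A^-9 - A^-1 + A^3 - A^7 + A^11 - A^15 + A^19, w = -7
1 component, writhe -7, over 11 crossings
det 7, colorings 3 of 3^11 — not tricolorable
observation: the word shrinks to σ1⁻¹ σ1⁻¹ σ1⁻¹ σ1⁻¹ σ1⁻¹ σ1⁻¹ σ1⁻¹ after cancelling


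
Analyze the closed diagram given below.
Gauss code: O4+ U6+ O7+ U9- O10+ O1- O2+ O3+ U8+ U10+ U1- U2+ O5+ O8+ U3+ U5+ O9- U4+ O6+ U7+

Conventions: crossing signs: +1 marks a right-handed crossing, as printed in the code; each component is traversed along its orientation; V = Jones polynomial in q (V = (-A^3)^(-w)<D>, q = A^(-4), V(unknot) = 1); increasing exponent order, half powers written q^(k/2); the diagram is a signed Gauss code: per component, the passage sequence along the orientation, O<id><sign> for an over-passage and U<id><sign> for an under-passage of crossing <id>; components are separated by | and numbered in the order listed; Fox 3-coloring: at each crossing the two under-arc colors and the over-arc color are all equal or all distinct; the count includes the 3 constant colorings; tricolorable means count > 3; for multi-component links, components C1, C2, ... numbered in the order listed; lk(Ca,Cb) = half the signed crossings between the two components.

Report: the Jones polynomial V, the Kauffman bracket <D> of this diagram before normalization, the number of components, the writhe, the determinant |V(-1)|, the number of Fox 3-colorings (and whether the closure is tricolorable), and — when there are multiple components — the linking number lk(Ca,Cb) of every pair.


V = q^2 + 2q^4 - 2q^5 + q^6 - 2q^7 + q^8
<D> = A^-14 - 2A^-10 + A^-6 - 2A^-2 + 2A^2 + A^10 (w = +6)
1 component over 10 crossings, w = +6
27 Fox colorings among 3^10, |V(-1)| = 9: tricolorable
why: w = +6 (over 10 crossings) is diagram-only; (-A^3)^(-6) removes it from V


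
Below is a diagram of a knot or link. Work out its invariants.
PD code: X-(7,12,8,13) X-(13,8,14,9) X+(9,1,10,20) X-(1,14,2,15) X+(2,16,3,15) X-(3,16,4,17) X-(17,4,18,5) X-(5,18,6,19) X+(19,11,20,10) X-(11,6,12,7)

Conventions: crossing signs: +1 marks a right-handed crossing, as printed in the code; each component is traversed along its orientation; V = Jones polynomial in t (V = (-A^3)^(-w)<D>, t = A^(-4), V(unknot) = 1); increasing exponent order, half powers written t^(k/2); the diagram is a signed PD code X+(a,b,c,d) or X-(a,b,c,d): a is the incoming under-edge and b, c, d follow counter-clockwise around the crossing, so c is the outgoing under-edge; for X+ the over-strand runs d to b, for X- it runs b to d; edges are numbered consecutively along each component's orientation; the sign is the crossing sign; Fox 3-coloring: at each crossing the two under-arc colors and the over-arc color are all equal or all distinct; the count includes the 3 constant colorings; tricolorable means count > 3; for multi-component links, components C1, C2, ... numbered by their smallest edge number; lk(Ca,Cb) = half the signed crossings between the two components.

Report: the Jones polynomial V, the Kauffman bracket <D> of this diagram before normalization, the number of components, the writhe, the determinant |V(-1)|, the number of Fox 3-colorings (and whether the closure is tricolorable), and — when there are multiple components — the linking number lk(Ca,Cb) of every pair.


V(t) = t^-8 - 2t^-7 + 3t^-6 - 4t^-5 + 3t^-4 - 3t^-3 + 3t^-2 - t^-1 + 1
bracket: A^-12 - A^-8 + 3A^-4 - 3 + 3A^4 - 4A^8 + 3A^12 - 2A^16 + A^20, w = -4
1 component, writhe -4, over 10 crossings
det 21, colorings 9 of 3^10 — tricolorable
observation: det 21 = |V(-1)|; divisible by 3, so tricolorable


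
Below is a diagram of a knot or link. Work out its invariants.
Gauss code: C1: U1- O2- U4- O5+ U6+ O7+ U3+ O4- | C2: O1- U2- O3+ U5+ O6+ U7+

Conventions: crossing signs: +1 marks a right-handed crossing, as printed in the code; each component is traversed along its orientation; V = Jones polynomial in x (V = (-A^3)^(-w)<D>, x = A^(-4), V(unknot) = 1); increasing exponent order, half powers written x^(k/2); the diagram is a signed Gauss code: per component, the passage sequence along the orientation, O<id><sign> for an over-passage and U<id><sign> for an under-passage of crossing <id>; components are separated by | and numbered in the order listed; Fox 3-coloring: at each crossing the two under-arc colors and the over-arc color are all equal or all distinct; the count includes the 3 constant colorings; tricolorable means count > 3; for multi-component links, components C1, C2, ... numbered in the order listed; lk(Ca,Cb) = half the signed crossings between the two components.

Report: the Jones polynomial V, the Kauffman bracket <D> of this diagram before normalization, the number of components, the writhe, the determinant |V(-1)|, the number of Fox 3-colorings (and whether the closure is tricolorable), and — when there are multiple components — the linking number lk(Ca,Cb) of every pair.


V = x^(-5/2) - 2x^(-3/2) + 2x^(-1/2) - 4x^(1/2) + 3x^(3/2) - 3x^(5/2) + 2x^(7/2) - x^(9/2)
<D> = A^-15 - 2A^-11 + 3A^-7 - 3A^-3 + 4A - 2A^5 + 2A^9 - A^13 (w = +1)
2 components over 7 crossings, w = +1
lk(C1,C2): +1
9 Fox colorings among 3^7, |V(-1)| = 18: tricolorable
why: w = +1 shifts under R1 moves; the (-A^3)^(-1) factor cancels that in V


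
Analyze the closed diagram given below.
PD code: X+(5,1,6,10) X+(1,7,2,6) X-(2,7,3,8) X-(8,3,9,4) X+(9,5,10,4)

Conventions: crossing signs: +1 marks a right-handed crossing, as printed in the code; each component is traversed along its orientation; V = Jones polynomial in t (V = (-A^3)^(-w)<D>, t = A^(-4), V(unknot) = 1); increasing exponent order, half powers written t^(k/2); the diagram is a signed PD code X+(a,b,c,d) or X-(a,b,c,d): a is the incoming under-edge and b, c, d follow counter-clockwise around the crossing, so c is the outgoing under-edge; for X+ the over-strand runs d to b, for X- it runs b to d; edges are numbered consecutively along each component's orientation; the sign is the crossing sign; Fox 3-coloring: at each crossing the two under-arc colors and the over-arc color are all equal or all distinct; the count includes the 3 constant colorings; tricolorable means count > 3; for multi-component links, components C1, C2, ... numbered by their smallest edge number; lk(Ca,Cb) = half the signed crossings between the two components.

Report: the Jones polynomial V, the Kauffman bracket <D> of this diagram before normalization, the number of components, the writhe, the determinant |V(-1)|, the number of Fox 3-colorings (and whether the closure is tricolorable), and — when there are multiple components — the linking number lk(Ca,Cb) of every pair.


V = 1
<D> = -A^3 (w = +1)
1 component over 5 crossings, w = +1
3 Fox colorings among 3^5, |V(-1)| = 1: not tricolorable
why: det 1 = |V(-1)|; not divisible by 3, so not tricolorable


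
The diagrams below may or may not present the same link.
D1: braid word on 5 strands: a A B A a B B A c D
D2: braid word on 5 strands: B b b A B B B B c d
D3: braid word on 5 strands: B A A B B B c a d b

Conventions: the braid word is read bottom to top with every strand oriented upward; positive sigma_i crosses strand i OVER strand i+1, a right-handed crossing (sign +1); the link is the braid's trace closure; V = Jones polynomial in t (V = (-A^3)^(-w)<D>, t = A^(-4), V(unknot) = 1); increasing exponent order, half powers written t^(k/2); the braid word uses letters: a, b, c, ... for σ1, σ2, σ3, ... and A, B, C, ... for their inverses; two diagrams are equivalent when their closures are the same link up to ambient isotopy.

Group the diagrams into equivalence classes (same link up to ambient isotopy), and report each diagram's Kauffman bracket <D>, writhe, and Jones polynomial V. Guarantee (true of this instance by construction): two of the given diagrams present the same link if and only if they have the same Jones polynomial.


grouping into links: {D1, D2, D3}
V(D1) = -t^-4 + t^-3 + t^-1  (w -4, c 10, <D> = A^-8 + 1 - A^4)
V(D2) = -t^-4 + t^-3 + t^-1  [10 crossings, <D> = A^-2 + A^6 - A^10, w = -2]
V(D3) = -t^-4 + t^-3 + t^-1  [10 crossings, <D> = A^-2 + A^6 - A^10, w = -2]
why: one V(t) for all 3 diagrams — one class (guaranteed)


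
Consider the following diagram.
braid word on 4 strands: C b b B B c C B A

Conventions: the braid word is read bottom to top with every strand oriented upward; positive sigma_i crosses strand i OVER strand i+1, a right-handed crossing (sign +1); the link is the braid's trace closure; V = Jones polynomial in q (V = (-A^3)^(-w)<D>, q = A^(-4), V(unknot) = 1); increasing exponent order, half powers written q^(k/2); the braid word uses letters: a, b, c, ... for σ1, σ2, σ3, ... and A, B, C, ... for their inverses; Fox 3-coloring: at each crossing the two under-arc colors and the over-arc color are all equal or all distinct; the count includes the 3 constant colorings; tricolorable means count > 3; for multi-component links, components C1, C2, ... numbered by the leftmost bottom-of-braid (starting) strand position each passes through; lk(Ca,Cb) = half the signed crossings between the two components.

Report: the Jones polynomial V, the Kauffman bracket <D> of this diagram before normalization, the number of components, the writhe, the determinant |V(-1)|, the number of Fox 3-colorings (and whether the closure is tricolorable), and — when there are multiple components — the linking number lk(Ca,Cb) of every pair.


Jones polynomial: V(q) = 1
<D> = -A^-9; writhe -3
components 1, writhe -3 (9 crossings)
3-colorings: 3 of 3^9, det 1 — not tricolorable
note: w = -3 shifts under R1 moves; the (-A^3)^(3) factor cancels that in V


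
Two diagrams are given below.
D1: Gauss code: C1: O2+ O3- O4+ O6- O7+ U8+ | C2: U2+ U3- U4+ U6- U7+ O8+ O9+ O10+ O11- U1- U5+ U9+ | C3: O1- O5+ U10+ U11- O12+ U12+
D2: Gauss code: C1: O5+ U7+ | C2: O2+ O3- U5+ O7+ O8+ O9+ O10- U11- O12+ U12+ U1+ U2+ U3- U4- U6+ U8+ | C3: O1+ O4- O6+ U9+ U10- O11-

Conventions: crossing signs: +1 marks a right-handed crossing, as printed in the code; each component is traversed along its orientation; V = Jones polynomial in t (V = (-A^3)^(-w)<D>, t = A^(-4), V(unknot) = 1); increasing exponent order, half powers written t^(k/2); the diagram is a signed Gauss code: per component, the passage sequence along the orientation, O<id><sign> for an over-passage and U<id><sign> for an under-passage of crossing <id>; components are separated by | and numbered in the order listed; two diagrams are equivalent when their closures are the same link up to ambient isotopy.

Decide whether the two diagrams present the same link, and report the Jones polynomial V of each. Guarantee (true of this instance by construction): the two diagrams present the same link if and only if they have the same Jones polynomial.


same link: yes
V(D1) = 1 + t + t^2 + t^3  [12 crossings, <D> = 1 + A^4 + A^8 + A^12, w = +4]
V(D2) = 1 + t + t^2 + t^3  (w +4, c 12, <D> = 1 + A^4 + A^8 + A^12)
note: from 12 to 12 crossings by R-moves: one link, two diagrams


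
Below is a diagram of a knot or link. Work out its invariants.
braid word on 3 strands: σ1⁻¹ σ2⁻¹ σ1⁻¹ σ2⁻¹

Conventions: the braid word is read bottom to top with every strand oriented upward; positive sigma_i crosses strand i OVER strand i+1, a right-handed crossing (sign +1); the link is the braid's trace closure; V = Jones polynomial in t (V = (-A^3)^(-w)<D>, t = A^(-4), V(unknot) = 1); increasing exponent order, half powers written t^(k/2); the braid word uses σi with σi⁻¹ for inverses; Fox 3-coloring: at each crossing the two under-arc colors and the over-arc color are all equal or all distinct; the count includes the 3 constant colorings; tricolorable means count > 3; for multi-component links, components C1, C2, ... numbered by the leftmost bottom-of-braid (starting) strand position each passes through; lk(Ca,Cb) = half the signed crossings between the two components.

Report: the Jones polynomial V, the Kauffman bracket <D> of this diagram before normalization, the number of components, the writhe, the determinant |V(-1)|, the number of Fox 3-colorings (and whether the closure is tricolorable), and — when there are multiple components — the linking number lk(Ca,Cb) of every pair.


V(t) = -t^-4 + t^-3 + t^-1
bracket: A^-8 + 1 - A^4, w = -4
1 component, writhe -4, over 4 crossings
det 3, colorings 9 of 3^4 — tricolorable
observation: V spans 3 powers of t: at least 3 crossings in any diagram


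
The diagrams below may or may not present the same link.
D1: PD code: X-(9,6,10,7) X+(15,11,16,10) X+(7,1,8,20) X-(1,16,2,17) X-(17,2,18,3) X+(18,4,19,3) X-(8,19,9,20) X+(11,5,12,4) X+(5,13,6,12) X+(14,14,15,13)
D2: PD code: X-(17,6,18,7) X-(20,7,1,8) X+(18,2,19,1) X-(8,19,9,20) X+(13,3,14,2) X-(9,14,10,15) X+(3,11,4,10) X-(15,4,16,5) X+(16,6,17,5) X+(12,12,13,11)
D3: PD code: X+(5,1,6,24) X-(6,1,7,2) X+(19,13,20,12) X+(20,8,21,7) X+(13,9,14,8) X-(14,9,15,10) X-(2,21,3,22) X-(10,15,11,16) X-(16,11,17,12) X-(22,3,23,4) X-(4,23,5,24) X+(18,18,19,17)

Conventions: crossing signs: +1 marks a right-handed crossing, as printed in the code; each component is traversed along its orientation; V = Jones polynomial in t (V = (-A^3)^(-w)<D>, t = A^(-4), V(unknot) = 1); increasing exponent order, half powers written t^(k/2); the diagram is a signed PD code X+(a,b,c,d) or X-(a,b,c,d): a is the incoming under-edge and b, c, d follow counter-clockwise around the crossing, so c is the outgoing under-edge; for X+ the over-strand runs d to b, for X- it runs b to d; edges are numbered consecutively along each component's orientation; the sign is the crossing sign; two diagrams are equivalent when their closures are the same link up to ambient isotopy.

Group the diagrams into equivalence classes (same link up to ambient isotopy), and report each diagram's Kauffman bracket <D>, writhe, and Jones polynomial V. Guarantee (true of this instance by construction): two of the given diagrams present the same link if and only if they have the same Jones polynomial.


equivalence classes: {D1} | {D2} | {D3}
D1 (bracket -A^-10 + A^-6 + A^2; 10 crossings at w = +2): V = t + t^3 - t^4
V(D2) = t^-4 - t^-3 + t^-2 - 2t^-1 + 2 - t + t^2  [10 crossings, <D> = A^-8 - A^-4 + 2 - 2A^4 + A^8 - A^12 + A^16, w = 0]
V(D3) = -t^-4 + t^-3 + t^-1  (w -2, c 12, <D> = A^-2 + A^6 - A^10)
observation: comparing 3 Jones polynomials yields 3 groups


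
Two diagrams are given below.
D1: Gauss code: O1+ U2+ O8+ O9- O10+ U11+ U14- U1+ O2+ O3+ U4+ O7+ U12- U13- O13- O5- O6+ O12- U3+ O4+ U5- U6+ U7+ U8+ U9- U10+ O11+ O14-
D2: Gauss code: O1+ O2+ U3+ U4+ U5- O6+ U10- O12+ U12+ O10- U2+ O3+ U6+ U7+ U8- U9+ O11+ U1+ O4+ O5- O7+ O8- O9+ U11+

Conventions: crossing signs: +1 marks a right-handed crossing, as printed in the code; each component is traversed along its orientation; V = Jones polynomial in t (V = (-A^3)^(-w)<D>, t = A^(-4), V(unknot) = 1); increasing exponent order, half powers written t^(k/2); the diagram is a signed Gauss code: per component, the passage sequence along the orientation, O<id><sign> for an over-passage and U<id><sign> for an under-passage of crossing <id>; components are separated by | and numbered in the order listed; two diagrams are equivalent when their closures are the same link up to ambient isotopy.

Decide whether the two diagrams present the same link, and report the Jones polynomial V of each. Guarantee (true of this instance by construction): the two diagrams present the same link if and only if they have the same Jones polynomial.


same link: yes
V(D1) = t^2 + 2t^4 - 2t^5 + t^6 - 2t^7 + t^8  [14 crossings, <D> = A^-20 - 2A^-16 + A^-12 - 2A^-8 + 2A^-4 + A^4, w = +4]
V(D2) = t^2 + 2t^4 - 2t^5 + t^6 - 2t^7 + t^8  (w +6, c 12, <D> = A^-14 - 2A^-10 + A^-6 - 2A^-2 + 2A^2 + A^10)
note: all 2 diagrams share one V(t), hence one class


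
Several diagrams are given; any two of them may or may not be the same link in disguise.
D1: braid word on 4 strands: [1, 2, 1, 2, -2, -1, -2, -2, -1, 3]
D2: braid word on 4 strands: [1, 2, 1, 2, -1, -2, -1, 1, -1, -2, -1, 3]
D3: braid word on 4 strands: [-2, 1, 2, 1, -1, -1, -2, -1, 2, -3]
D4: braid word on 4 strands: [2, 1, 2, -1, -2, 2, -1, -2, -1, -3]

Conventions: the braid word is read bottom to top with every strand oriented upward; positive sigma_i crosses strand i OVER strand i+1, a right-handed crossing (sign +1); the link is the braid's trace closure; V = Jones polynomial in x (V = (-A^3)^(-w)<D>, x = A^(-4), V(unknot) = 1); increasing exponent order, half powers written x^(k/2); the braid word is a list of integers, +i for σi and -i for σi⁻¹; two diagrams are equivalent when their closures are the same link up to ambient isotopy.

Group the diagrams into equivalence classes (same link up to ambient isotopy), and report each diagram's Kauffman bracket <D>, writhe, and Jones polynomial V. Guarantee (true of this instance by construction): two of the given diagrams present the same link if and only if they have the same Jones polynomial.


classes: {D1, D2, D3, D4}
V(D1) = -x^(-1/2) - x^(1/2)  [10 crossings, <D> = -A^-2 - A^2, w = 0]
V(D2) = -x^(-1/2) - x^(1/2)  (w 0, c 12, <D> = -A^-2 - A^2)
V(D3) = -x^(-1/2) - x^(1/2)  (w -2, c 10, <D> = -A^-8 - A^-4)
V(D4) = -x^(-1/2) - x^(1/2)  (w -2, c 10, <D> = -A^-8 - A^-4)
note: all 4 diagrams share one V(x), hence one class


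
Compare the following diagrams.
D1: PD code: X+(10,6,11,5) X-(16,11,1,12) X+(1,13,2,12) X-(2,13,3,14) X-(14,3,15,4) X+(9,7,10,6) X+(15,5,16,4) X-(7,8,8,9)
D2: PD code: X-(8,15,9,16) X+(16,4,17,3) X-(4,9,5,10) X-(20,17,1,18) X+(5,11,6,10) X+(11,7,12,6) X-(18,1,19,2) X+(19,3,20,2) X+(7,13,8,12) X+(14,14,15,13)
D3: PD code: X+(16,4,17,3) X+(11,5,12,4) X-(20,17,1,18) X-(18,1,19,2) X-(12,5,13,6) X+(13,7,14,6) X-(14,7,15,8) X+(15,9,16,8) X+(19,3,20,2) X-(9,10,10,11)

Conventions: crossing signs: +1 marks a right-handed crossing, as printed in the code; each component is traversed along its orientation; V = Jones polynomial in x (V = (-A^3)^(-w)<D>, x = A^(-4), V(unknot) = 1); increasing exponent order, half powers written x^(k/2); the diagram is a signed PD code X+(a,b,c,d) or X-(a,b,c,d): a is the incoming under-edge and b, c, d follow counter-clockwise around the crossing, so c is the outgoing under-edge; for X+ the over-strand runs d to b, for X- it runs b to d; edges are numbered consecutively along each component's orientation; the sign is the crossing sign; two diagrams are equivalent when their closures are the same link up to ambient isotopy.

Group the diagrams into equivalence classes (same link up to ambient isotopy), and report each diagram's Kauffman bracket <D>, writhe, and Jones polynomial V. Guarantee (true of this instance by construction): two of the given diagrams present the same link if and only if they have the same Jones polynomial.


equivalence classes: {D1, D2, D3}
D1 (bracket 1; 8 crossings at w = 0): V = 1
D2 (bracket A^6; 10 crossings at w = +2): V = 1
V(D3) = 1  (w 0, c 10, <D> = 1)
observation: all 3 diagrams share one V(x), hence one class


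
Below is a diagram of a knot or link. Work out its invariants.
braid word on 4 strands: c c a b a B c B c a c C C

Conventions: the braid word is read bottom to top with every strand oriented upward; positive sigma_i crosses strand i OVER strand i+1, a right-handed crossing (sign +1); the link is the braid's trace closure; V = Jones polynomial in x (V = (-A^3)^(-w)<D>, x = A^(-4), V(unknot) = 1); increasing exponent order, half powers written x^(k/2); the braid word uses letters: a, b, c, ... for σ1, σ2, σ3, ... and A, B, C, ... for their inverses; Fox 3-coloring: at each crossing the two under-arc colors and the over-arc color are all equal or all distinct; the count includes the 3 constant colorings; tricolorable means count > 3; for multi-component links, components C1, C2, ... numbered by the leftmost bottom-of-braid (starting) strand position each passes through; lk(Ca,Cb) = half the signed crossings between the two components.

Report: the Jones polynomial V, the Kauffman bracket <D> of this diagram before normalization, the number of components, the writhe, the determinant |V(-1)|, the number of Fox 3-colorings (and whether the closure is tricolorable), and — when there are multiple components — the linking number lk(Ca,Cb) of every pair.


Jones polynomial: V(x) = x - x^2 + 2x^3 - x^4 + x^5 - x^6
<D> = A^-9 - A^-5 + A^-1 - 2A^3 + A^7 - A^11; writhe +5
components 1, writhe +5 (13 crossings)
3-colorings: 3 of 3^13, det 7 — not tricolorable
note: inverse pairs cancel, leaving σ3 σ3 σ1 σ2 σ1 σ2⁻¹ σ3 σ2⁻¹ σ3 σ1 σ3⁻¹


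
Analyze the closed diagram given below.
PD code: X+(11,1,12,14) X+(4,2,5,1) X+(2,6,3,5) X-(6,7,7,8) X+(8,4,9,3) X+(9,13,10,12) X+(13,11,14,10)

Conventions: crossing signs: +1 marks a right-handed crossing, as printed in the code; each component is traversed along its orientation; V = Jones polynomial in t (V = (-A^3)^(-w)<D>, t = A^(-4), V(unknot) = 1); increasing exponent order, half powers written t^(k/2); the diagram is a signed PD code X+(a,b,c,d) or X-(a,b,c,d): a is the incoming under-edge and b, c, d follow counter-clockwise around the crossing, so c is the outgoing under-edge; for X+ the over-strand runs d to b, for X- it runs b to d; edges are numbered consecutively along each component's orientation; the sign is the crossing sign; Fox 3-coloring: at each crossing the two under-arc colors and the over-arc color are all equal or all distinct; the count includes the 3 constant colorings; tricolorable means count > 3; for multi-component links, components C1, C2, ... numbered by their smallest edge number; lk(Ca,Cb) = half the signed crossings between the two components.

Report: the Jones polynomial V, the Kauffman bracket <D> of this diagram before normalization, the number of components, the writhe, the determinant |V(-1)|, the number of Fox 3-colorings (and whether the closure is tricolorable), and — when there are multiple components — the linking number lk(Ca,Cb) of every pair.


V(t) = t^2 + 2t^4 - 2t^5 + t^6 - 2t^7 + t^8
bracket: -A^-17 + 2A^-13 - A^-9 + 2A^-5 - 2A^-1 - A^7, w = +5
1 component, writhe +5, over 7 crossings
det 9, colorings 27 of 3^7 — tricolorable
observation: the span of V is 6, forcing >= 6 crossings in any diagram


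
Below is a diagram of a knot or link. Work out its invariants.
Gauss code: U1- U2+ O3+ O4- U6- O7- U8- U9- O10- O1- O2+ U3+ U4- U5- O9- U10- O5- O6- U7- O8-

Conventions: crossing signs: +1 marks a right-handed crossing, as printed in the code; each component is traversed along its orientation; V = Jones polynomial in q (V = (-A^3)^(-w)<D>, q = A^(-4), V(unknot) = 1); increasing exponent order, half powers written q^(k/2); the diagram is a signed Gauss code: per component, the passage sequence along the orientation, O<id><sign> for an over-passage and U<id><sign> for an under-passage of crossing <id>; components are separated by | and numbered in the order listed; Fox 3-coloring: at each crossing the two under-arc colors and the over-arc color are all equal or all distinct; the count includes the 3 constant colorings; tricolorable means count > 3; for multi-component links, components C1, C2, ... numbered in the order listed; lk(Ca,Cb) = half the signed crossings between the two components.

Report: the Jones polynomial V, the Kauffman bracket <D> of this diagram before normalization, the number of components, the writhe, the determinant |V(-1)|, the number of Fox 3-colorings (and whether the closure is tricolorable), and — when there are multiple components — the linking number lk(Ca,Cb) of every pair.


V(q) = q^-8 - 2q^-7 + q^-6 - 2q^-5 + 2q^-4 + q^-2
bracket: A^-10 + 2A^-2 - 2A^2 + A^6 - 2A^10 + A^14, w = -6
1 component, writhe -6, over 10 crossings
det 9, colorings 27 of 3^10 — tricolorable
observation: det 9 = |V(-1)|; divisible by 3, so tricolorable


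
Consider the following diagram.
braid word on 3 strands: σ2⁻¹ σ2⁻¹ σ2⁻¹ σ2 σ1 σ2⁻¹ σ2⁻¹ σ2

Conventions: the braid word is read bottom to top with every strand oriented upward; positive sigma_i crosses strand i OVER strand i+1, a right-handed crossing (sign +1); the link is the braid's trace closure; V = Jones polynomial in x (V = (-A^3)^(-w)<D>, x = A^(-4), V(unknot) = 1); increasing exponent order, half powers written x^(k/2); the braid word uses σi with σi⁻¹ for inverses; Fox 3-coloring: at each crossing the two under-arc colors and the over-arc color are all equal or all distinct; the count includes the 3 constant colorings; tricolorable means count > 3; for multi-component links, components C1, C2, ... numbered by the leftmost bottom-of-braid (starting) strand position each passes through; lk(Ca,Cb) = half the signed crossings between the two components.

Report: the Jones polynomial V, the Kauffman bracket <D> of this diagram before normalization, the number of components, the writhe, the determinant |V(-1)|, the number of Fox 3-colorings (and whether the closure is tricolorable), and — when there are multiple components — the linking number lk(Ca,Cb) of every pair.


V = -x^-4 + x^-3 + x^-1
<D> = A^-2 + A^6 - A^10 (w = -2)
1 component over 8 crossings, w = -2
9 Fox colorings among 3^8, |V(-1)| = 3: tricolorable
why: the span of V is 3, forcing >= 3 crossings in any diagram


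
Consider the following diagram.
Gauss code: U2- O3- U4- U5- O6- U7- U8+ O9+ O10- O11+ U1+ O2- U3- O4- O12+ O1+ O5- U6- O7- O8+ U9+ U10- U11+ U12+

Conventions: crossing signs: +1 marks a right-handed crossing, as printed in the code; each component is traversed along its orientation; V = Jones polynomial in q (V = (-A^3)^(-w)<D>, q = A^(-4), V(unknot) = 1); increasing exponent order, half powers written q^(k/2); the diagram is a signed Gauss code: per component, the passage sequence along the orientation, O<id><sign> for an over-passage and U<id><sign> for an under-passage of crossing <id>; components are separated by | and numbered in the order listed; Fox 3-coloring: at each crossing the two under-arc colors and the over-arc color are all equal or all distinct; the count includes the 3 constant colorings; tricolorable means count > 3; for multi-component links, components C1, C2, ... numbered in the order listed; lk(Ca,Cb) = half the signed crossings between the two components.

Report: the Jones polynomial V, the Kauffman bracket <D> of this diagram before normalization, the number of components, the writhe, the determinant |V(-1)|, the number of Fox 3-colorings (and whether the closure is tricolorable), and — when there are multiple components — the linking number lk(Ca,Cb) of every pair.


V = -q^-4 + q^-3 + q^-1
<D> = A^-2 + A^6 - A^10 (w = -2)
1 component over 12 crossings, w = -2
9 Fox colorings among 3^12, |V(-1)| = 3: tricolorable
why: V spans 3 powers of q: at least 3 crossings in any diagram


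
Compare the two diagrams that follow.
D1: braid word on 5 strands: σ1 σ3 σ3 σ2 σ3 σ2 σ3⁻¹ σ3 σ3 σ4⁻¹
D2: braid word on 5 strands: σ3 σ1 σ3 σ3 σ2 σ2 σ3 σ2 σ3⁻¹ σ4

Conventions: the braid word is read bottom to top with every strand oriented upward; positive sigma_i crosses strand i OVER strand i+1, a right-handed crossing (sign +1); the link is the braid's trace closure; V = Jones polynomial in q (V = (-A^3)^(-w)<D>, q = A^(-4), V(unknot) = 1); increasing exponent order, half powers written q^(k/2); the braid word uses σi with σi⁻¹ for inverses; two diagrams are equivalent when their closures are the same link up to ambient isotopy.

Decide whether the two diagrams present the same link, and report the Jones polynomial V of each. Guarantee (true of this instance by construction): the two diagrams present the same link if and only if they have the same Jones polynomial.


equivalent: yes
D1 (bracket -A^-10 + A^-6 - A^-2 + A^2 + A^10; 10 crossings at w = +6): V = q^2 + q^4 - q^5 + q^6 - q^7
V(D2) = q^2 + q^4 - q^5 + q^6 - q^7  [10 crossings, <D> = -A^-4 + 1 - A^4 + A^8 + A^16, w = +8]
observation: from 10 to 10 crossings by R-moves: one link, two diagrams


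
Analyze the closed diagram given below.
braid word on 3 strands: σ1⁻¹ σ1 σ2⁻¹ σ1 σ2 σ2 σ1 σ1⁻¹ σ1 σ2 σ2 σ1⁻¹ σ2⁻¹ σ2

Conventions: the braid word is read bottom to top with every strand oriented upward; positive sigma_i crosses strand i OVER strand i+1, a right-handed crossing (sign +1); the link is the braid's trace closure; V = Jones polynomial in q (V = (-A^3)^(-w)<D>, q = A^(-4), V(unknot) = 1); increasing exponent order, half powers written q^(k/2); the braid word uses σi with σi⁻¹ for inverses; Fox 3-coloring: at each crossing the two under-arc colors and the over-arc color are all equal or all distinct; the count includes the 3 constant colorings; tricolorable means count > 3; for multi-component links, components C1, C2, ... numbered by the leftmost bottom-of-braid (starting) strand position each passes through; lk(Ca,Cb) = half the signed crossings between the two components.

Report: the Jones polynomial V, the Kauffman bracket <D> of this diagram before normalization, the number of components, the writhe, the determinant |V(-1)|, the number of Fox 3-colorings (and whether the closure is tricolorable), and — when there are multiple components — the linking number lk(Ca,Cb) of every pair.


Jones polynomial: V(q) = q + q^3 - q^4
<D> = -A^-4 + 1 + A^8; writhe +4
components 1, writhe +4 (14 crossings)
3-colorings: 9 of 3^14, det 3 — tricolorable
note: |V(-1)| = 3: so tricolorable, since 3 divides 3


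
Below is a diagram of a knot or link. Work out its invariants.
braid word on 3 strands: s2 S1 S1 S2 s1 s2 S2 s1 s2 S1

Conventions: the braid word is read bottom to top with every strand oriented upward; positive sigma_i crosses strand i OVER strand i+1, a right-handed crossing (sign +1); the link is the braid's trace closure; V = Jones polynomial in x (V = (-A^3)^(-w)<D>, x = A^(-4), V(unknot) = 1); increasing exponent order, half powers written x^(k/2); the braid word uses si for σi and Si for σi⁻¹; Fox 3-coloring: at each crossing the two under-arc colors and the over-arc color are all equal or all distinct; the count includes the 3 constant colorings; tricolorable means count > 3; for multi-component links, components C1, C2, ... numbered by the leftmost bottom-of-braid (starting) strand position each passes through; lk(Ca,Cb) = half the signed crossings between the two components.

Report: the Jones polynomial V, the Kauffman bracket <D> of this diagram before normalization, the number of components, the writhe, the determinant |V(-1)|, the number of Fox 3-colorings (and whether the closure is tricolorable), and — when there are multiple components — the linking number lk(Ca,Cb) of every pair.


V(x) = -x^-3 + 2x^-2 - 2x^-1 + 3 - 2x + 2x^2 - x^3
bracket: -A^-12 + 2A^-8 - 2A^-4 + 3 - 2A^4 + 2A^8 - A^12, w = 0
1 component, writhe 0, over 10 crossings
det 13, colorings 3 of 3^10 — not tricolorable
observation: V spans 6 powers of x: at least 6 crossings in any diagram


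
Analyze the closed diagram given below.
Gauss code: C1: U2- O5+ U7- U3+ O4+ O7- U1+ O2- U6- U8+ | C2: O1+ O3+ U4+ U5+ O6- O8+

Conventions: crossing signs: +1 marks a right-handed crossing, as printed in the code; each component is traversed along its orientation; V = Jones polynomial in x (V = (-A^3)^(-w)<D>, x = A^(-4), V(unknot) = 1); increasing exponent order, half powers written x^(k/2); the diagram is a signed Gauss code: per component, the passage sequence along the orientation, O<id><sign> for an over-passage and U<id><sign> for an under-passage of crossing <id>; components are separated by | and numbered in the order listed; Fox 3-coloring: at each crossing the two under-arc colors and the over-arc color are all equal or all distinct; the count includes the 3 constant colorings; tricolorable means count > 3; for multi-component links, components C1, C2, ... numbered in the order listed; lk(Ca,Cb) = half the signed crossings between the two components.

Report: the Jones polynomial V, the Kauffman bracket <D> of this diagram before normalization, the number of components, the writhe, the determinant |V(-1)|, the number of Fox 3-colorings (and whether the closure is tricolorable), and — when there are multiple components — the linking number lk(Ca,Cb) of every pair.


Jones polynomial: V(x) = -x^(1/2) + x^(3/2) - x^(5/2) - x^(9/2)
<D> = -A^-12 - A^-4 + 1 - A^4; writhe +2
components 2, writhe +2 (8 crossings)
linking number lk(C1,C2) = +2
3-colorings: 3 of 3^8, det 4 — not tricolorable
note: w = +2 shifts under R1 moves; the (-A^3)^(-2) factor cancels that in V
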